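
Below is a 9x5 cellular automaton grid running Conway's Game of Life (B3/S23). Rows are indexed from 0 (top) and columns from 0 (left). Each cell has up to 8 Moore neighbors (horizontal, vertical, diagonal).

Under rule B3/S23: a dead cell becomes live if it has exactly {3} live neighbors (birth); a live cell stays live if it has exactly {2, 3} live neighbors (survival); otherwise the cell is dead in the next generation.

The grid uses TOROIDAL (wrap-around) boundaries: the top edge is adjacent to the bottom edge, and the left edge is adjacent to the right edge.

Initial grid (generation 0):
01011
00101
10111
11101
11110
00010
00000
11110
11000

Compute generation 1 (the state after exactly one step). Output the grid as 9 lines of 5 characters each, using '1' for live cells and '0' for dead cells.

Answer: 01011
00000
00000
00000
00000
01011
01011
10101
00000

Derivation:
Simulating step by step:
Generation 0 (given above): 24 live cells
Generation 1: 12 live cells
(generation 1 grid is the final answer)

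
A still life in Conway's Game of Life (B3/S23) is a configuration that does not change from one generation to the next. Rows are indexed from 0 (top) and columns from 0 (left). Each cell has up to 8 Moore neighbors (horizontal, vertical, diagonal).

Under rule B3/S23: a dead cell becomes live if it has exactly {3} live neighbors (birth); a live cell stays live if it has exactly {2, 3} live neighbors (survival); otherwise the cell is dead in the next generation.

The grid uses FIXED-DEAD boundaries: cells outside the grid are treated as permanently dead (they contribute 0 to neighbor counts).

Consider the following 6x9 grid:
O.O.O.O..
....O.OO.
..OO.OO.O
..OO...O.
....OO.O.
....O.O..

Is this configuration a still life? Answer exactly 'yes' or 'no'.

Answer: no

Derivation:
Compute generation 1 and compare to generation 0 (given above):
Generation 1:
...O..OO.
.OO.O....
..O..O..O
..O....OO
....OO.O.
....O.O..
Cell (0,0) differs: gen0=1 vs gen1=0 -> NOT a still life.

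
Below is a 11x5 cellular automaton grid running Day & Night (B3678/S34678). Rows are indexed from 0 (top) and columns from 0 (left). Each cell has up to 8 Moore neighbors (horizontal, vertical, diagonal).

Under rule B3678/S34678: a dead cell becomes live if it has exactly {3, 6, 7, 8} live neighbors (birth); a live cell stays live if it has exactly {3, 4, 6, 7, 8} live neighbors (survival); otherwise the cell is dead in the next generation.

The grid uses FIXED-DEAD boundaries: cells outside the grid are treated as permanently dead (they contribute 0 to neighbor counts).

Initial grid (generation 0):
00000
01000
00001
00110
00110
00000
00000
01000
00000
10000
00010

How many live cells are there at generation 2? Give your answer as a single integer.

Simulating step by step:
Generation 0 (given above): 9 live cells
Generation 1: 7 live cells
00000
00000
00110
00111
00110
00000
00000
00000
00000
00000
00000
Generation 2: 9 live cells
00000
00000
00111
01011
00111
00000
00000
00000
00000
00000
00000
Population at generation 2: 9

Answer: 9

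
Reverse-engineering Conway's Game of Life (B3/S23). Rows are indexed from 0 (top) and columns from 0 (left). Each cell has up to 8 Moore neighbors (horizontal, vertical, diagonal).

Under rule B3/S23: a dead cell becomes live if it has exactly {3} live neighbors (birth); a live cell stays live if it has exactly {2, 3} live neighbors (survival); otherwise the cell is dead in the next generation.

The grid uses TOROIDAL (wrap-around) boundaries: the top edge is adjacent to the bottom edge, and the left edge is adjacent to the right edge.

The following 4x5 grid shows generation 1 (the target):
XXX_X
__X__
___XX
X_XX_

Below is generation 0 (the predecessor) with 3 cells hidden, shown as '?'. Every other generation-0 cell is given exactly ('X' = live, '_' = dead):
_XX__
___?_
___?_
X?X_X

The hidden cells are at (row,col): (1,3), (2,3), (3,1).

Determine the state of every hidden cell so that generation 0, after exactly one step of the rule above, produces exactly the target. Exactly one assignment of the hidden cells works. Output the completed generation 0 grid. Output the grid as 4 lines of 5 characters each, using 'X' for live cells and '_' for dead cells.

Hidden generation-0 cells (in order): (1,3), (2,3), (3,1).
A hidden cell only influences target cells in its own 3x3 neighborhood. Try each of the 2^3 = 8 assignments, step the completed generation 0 forward once under B3/S23, and compare with the target:
  (1,3)=_ (2,3)=_ (3,1)=_ -> step gives (0,3)='X' but target has '_' -> reject
  (1,3)=_ (2,3)=_ (3,1)=X -> step gives (0,0)='_' but target has 'X' -> reject
  (1,3)=_ (2,3)=X (3,1)=_ -> step gives (0,3)='X' but target has '_' -> reject
  (1,3)=_ (2,3)=X (3,1)=X -> step gives (0,0)='_' but target has 'X' -> reject
  (1,3)=X (2,3)=_ (3,1)=_ -> step reproduces the target at every cell -> ACCEPT
  (1,3)=X (2,3)=_ (3,1)=X -> step gives (0,0)='_' but target has 'X' -> reject
  (1,3)=X (2,3)=X (3,1)=_ -> step gives (1,2)='_' but target has 'X' -> reject
  (1,3)=X (2,3)=X (3,1)=X -> step gives (0,0)='_' but target has 'X' -> reject
Unique solution: (1,3)=live, (2,3)=dead, (3,1)=dead.
Check: live-neighbor counts of every cell in the completed generation 0:
33343
12311
22233
24231
Applying B3/S23 to generation 0 with these counts gives:
XXX_X
__X__
___XX
X_XX_
which matches the target exactly.

Answer: _XX__
___X_
_____
X_X_X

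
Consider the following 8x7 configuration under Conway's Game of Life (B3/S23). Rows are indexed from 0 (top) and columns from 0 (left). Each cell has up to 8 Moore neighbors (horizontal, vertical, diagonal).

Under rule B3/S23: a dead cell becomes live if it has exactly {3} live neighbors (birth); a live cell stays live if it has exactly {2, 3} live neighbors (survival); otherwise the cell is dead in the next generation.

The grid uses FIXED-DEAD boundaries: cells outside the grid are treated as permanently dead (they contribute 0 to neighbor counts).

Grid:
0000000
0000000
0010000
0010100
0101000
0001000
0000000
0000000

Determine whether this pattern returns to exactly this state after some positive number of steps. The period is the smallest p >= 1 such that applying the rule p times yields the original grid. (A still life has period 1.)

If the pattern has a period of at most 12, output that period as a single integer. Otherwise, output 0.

Simulating and comparing each generation to the original:
Gen 0 (original, given above): 6 live cells
Gen 1: 6 live cells, differs from original
Gen 2: 6 live cells, MATCHES original -> period = 2

Answer: 2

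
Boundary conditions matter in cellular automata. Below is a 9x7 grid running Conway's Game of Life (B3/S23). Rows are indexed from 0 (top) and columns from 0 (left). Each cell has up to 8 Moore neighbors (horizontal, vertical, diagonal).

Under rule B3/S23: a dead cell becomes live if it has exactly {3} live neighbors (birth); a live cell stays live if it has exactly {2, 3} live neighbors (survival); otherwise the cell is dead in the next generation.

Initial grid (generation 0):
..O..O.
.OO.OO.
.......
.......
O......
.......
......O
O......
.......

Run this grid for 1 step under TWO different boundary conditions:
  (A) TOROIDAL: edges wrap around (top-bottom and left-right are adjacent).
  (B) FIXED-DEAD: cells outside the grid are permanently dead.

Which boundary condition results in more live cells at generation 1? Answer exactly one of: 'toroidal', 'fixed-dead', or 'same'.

Answer: same

Derivation:
Under TOROIDAL boundary, generation 1:
.OOOOO.
.OOOOO.
.......
.......
.......
.......
.......
.......
.......
Population = 10

Under FIXED-DEAD boundary, generation 1:
.OOOOO.
.OOOOO.
.......
.......
.......
.......
.......
.......
.......
Population = 10

Comparison: toroidal=10, fixed-dead=10 -> same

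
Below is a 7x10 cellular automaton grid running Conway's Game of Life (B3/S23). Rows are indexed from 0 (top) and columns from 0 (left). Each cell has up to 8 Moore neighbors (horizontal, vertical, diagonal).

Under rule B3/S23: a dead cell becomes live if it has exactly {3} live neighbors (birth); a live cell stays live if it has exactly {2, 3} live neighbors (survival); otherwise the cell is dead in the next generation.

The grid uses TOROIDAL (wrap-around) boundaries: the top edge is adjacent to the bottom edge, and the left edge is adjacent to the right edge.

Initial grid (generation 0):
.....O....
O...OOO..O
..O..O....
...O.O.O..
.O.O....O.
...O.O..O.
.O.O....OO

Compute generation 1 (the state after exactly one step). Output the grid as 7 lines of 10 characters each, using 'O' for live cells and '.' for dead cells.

Simulating step by step:
Generation 0 (given above): 21 live cells
Generation 1: 19 live cells
(generation 1 grid is the final answer)

Answer: .....OO.O.
....O.O...
...O......
...O..O...
...O..OOO.
O..O...OO.
..O.....OO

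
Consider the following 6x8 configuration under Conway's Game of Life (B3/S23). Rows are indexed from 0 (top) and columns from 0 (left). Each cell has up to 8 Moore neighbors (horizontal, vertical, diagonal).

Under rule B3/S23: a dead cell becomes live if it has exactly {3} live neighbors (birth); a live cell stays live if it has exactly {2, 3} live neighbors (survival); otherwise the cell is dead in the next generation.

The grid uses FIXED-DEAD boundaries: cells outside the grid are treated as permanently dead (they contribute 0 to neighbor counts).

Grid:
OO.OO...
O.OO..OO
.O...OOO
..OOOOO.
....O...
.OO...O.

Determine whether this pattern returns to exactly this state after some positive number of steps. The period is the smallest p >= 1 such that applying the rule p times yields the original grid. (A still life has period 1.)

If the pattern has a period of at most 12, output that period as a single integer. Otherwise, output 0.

Simulating and comparing each generation to the original:
Gen 0 (original, given above): 22 live cells
Gen 1: 14 live cells, differs from original
Gen 2: 15 live cells, differs from original
Gen 3: 11 live cells, differs from original
Gen 4: 7 live cells, differs from original
Gen 5: 8 live cells, differs from original
Gen 6: 7 live cells, differs from original
Gen 7: 7 live cells, differs from original
Gen 8: 9 live cells, differs from original
Gen 9: 8 live cells, differs from original
Gen 10: 9 live cells, differs from original
Gen 11: 12 live cells, differs from original
Gen 12: 11 live cells, differs from original
No period found within 12 steps.

Answer: 0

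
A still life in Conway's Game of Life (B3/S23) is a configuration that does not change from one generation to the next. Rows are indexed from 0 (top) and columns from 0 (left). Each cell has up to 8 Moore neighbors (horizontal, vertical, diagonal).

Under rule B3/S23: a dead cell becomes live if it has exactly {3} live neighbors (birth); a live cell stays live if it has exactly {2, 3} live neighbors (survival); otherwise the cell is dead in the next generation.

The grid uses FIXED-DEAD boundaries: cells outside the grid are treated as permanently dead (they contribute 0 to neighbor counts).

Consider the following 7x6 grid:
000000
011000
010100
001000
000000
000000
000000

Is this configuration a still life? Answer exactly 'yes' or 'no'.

Answer: yes

Derivation:
Compute generation 1 and compare to generation 0 (given above):
Generation 1:
000000
011000
010100
001000
000000
000000
000000
The grids are IDENTICAL -> still life.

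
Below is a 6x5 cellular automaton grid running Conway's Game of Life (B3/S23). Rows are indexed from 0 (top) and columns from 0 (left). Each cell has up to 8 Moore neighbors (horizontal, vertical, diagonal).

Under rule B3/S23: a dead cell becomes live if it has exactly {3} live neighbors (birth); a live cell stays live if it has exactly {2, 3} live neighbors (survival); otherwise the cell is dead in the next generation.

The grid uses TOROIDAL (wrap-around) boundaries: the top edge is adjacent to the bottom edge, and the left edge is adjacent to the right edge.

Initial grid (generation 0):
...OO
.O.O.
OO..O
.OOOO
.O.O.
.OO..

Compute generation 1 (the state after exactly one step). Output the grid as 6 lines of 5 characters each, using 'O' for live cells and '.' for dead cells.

Simulating step by step:
Generation 0 (given above): 15 live cells
Generation 1: 10 live cells
(generation 1 grid is the final answer)

Answer: OO.OO
.O.O.
.....
.....
....O
OO..O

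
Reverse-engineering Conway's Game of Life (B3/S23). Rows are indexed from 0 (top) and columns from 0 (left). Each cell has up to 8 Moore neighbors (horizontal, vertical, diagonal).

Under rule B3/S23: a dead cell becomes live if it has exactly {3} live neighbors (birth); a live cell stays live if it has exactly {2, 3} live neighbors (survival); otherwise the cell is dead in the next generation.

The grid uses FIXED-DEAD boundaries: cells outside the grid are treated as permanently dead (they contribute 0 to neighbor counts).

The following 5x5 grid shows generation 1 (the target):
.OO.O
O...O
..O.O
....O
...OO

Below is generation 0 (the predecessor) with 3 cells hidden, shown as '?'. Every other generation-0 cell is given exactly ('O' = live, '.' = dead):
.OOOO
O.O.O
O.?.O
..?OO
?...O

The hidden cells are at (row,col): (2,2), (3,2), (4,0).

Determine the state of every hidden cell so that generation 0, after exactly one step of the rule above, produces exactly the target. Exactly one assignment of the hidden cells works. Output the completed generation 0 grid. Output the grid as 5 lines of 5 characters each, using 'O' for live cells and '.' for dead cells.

Hidden generation-0 cells (in order): (2,2), (3,2), (4,0).
A hidden cell only influences target cells in its own 3x3 neighborhood. Try each of the 2^3 = 8 assignments, step the completed generation 0 forward once under B3/S23, and compare with the target:
  (2,2)=. (3,2)=. (4,0)=. -> step gives (1,2)='O' but target has '.' -> reject
  (2,2)=. (3,2)=. (4,0)=O -> step gives (1,2)='O' but target has '.' -> reject
  (2,2)=. (3,2)=O (4,0)=. -> step gives (1,2)='O' but target has '.' -> reject
  (2,2)=. (3,2)=O (4,0)=O -> step gives (1,2)='O' but target has '.' -> reject
  (2,2)=O (3,2)=. (4,0)=. -> step reproduces the target at every cell -> ACCEPT
  (2,2)=O (3,2)=. (4,0)=O -> step gives (3,1)='O' but target has '.' -> reject
  (2,2)=O (3,2)=O (4,0)=. -> step gives (3,1)='O' but target has '.' -> reject
  (2,2)=O (3,2)=O (4,0)=O -> step gives (3,2)='O' but target has '.' -> reject
Unique solution: (2,2)=live, (3,2)=dead, (4,0)=dead.
Check: live-neighbor counts of every cell in the completed generation 0:
23342
26473
14263
12243
00132
Applying B3/S23 to generation 0 with these counts gives:
.OO.O
O...O
..O.O
....O
...OO
which matches the target exactly.

Answer: .OOOO
O.O.O
O.O.O
...OO
....O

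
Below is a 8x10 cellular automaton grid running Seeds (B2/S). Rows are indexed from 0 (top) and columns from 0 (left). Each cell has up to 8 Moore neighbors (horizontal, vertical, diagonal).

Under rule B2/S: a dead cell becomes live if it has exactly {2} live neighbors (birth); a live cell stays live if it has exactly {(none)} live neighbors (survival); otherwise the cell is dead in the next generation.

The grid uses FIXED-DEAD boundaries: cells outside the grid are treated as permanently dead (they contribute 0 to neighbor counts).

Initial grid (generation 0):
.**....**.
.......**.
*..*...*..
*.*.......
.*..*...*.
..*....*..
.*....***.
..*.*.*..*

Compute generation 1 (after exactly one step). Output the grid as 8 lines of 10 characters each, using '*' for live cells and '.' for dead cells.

Simulating step by step:
Generation 0 (given above): 24 live cells
Generation 1: 19 live cells
(generation 1 grid is the final answer)

Answer: ......*..*
*..*.....*
..*...*...
....*..**.
*......*..
*..*.*...*
.........*
.*.*......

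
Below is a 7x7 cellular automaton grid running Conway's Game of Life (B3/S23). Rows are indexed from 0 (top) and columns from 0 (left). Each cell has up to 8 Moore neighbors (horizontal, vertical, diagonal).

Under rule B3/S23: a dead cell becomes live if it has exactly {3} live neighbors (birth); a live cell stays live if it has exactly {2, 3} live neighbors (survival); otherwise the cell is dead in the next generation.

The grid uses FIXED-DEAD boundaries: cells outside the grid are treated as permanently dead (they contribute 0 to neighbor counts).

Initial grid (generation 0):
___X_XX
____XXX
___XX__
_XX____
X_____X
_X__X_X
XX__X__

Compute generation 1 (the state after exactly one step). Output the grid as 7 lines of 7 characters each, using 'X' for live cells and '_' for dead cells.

Simulating step by step:
Generation 0 (given above): 18 live cells
Generation 1: 15 live cells
(generation 1 grid is the final answer)

Answer: ______X
______X
__XXX__
_XXX___
X_X__X_
_X_____
XX___X_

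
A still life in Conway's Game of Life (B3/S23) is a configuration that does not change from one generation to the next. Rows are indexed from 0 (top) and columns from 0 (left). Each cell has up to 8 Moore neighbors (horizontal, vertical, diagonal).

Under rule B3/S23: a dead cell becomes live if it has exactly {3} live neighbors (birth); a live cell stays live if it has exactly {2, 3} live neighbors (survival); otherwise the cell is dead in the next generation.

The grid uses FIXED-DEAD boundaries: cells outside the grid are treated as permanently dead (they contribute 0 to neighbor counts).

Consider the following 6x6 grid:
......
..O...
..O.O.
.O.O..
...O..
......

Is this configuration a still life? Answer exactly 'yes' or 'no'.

Compute generation 1 and compare to generation 0 (given above):
Generation 1:
......
...O..
.OO...
...OO.
..O...
......
Cell (1,2) differs: gen0=1 vs gen1=0 -> NOT a still life.

Answer: no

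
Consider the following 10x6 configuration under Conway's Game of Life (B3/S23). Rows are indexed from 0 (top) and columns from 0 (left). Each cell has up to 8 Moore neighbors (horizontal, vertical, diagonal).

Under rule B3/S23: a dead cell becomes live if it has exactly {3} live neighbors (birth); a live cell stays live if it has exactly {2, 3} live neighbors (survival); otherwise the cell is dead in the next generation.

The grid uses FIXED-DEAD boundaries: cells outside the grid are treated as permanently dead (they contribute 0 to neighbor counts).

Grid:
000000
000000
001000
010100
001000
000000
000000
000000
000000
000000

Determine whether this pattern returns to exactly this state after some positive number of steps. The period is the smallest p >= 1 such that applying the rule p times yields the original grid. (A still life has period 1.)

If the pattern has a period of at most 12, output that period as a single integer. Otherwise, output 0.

Answer: 1

Derivation:
Simulating and comparing each generation to the original:
Gen 0 (original, given above): 4 live cells
Gen 1: 4 live cells, MATCHES original -> period = 1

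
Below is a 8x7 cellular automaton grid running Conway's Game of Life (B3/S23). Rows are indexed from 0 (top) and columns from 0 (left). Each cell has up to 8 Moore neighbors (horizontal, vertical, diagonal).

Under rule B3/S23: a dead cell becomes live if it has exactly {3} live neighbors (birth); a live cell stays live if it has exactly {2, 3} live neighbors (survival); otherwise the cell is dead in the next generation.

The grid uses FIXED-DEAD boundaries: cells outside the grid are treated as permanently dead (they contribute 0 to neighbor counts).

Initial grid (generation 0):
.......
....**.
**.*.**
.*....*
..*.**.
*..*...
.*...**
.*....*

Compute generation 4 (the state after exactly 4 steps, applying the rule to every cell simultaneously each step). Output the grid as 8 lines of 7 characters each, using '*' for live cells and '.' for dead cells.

Answer: ..*..**
.*....*
.*....*
......*
...*..*
....*.*
...**.*
....**.

Derivation:
Simulating step by step:
Generation 0 (given above): 19 live cells
Generation 1: 27 live cells
.......
....***
***...*
**.*..*
.*****.
.***..*
***..**
.....**
Generation 2: 19 live cells
.....*.
.*...**
*.***.*
......*
.....**
......*
*..**..
.*...**
Generation 3: 22 live cells
.....**
.***..*
.****.*
...**.*
.....**
....*.*
....*.*
....**.
Generation 4: 17 live cells
(generation 4 grid is the final answer)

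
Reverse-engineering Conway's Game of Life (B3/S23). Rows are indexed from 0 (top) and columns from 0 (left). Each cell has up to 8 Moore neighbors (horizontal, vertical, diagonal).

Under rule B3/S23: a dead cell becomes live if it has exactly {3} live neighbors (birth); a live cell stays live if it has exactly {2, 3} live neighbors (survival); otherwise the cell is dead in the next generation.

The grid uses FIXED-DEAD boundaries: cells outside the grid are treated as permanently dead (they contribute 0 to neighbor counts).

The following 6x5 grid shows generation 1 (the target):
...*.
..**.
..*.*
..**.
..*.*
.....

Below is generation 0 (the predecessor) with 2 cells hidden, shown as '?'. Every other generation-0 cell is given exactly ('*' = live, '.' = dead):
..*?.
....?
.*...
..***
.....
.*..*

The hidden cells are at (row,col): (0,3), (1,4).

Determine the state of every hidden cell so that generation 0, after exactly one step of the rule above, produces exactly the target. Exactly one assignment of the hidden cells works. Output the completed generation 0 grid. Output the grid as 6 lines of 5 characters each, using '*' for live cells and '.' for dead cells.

Hidden generation-0 cells (in order): (0,3), (1,4).
A hidden cell only influences target cells in its own 3x3 neighborhood. Try each of the 2^2 = 4 assignments, step the completed generation 0 forward once under B3/S23, and compare with the target:
  (0,3)=. (1,4)=. -> step gives (0,3)='.' but target has '*' -> reject
  (0,3)=. (1,4)=* -> step gives (0,3)='.' but target has '*' -> reject
  (0,3)=* (1,4)=. -> step gives (0,3)='.' but target has '*' -> reject
  (0,3)=* (1,4)=* -> step reproduces the target at every cell -> ACCEPT
Unique solution: (0,3)=live, (1,4)=live.
Check: live-neighbor counts of every cell in the completed generation 0:
01122
12331
11343
12221
12343
10110
Applying B3/S23 to generation 0 with these counts gives:
...*.
..**.
..*.*
..**.
..*.*
.....
which matches the target exactly.

Answer: ..**.
....*
.*...
..***
.....
.*..*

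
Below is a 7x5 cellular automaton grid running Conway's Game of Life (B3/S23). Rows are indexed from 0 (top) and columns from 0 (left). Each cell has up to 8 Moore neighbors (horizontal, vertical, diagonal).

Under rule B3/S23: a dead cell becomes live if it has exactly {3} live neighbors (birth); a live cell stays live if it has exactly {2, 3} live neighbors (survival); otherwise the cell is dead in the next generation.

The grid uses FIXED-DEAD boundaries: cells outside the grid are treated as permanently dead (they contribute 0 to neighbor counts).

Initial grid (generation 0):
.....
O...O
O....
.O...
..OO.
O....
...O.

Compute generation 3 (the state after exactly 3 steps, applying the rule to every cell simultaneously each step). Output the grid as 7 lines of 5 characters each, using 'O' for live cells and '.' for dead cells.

Simulating step by step:
Generation 0 (given above): 8 live cells
Generation 1: 8 live cells
.....
.....
OO...
.OO..
.OO..
..OO.
.....
Generation 2: 6 live cells
.....
.....
OOO..
.....
.....
.OOO.
.....
Generation 3: 6 live cells
(generation 3 grid is the final answer)

Answer: .....
.O...
.O...
.O...
..O..
..O..
..O..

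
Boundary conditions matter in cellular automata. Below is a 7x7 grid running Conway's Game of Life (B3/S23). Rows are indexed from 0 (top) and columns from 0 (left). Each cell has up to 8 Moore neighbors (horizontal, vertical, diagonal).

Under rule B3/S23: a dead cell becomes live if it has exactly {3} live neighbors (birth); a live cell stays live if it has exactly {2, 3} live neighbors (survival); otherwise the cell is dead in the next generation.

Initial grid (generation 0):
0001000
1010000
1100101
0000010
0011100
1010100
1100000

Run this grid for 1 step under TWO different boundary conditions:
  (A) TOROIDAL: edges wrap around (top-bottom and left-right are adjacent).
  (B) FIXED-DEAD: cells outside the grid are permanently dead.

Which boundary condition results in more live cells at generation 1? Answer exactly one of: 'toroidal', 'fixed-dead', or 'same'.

Answer: toroidal

Derivation:
Under TOROIDAL boundary, generation 1:
1010000
1011001
1100011
1110011
0110110
1010100
1111000
Population = 26

Under FIXED-DEAD boundary, generation 1:
0000000
1011000
1100010
0110010
0110110
1010100
1100000
Population = 18

Comparison: toroidal=26, fixed-dead=18 -> toroidal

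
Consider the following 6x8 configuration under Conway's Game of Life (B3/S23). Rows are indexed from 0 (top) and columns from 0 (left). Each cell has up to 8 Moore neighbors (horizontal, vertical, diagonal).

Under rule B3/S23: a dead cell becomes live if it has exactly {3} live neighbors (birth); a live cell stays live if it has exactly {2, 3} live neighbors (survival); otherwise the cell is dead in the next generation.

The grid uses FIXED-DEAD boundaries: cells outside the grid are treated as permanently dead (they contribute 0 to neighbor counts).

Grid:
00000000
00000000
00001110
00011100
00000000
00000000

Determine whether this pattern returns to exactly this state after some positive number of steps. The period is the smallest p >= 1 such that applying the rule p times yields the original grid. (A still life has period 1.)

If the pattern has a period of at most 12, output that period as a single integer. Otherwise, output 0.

Simulating and comparing each generation to the original:
Gen 0 (original, given above): 6 live cells
Gen 1: 6 live cells, differs from original
Gen 2: 6 live cells, MATCHES original -> period = 2

Answer: 2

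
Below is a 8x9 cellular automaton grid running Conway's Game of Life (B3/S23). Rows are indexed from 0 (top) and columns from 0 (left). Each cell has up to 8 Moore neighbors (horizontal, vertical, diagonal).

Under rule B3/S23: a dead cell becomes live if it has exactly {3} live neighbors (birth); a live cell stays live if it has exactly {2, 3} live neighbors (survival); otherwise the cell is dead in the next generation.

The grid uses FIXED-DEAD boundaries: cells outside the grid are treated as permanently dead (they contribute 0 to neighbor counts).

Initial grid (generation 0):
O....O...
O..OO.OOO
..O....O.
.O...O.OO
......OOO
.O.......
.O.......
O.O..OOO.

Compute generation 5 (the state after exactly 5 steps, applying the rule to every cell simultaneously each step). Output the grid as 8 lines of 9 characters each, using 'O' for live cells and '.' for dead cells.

Simulating step by step:
Generation 0 (given above): 24 live cells
Generation 1: 25 live cells
....OOOO.
.O.OOOOOO
.OOOOO...
.........
......O.O
.......O.
OOO...O..
.O....O..
Generation 2: 22 live cells
...O....O
.O......O
.O.....O.
..OOOO...
.......O.
.O....OO.
OOO...OO.
OOO......
Generation 3: 23 live cells
.........
..O....OO
.O.OO....
..OOO.O..
..OOOO.O.
OOO.....O
......OO.
O.O......
Generation 4: 19 live cells
.........
..OO.....
.O..OO.O.
.O....O..
.....OOO.
.OO.OO..O
O.O....O.
.........
Generation 5: 21 live cells
(generation 5 grid is the final answer)

Answer: .........
..OOO....
.O.OOOO..
....O....
.OO.O..O.
.OOOOO..O
..OO.....
.........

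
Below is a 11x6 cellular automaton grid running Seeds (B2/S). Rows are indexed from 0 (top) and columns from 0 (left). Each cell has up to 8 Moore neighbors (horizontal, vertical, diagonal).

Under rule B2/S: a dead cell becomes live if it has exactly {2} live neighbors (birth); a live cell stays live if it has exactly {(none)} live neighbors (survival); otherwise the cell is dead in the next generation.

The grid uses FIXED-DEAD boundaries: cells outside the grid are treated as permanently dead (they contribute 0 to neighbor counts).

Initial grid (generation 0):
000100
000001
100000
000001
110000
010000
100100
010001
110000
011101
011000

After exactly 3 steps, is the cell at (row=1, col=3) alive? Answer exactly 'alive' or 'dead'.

Answer: alive

Derivation:
Simulating step by step:
Generation 0 (given above): 19 live cells
Generation 1: 12 live cells
000010
000010
000011
000000
001000
000000
000010
000010
000101
000010
100010
Generation 2: 11 live cells
000101
000000
000100
000111
000000
000100
000101
000000
000000
000000
000101
Generation 3: 13 live cells
000010
001100
001001
001000
001001
001000
001000
000010
000000
000010
000010

Cell (1,3) at generation 3: 1 -> alive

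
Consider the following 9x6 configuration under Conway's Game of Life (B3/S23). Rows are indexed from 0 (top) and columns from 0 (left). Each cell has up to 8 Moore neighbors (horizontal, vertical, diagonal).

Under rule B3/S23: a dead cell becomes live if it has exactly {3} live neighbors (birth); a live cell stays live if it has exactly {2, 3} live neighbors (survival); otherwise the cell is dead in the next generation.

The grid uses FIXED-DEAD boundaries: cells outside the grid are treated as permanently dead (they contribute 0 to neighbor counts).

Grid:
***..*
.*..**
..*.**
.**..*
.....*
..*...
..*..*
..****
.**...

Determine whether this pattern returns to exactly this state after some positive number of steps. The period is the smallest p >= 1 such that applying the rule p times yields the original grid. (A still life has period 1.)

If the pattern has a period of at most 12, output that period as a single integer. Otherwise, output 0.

Answer: 0

Derivation:
Simulating and comparing each generation to the original:
Gen 0 (original, given above): 23 live cells
Gen 1: 21 live cells, differs from original
Gen 2: 17 live cells, differs from original
Gen 3: 15 live cells, differs from original
Gen 4: 17 live cells, differs from original
Gen 5: 16 live cells, differs from original
Gen 6: 18 live cells, differs from original
Gen 7: 19 live cells, differs from original
Gen 8: 19 live cells, differs from original
Gen 9: 18 live cells, differs from original
Gen 10: 17 live cells, differs from original
Gen 11: 15 live cells, differs from original
Gen 12: 20 live cells, differs from original
No period found within 12 steps.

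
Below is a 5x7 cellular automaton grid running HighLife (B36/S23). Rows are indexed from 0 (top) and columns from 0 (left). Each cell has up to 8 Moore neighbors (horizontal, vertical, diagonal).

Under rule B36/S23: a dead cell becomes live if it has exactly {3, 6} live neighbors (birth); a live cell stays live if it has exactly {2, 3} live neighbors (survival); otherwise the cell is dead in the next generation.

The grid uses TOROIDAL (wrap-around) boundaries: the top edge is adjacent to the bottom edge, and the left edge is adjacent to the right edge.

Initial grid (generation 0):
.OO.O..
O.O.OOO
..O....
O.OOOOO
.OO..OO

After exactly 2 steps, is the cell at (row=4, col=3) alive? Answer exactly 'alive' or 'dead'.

Simulating step by step:
Generation 0 (given above): 19 live cells
Generation 1: 14 live cells
....OO.
O.O.OOO
..OO.OO
O...O..
...O...
Generation 2: 10 live cells
.......
OOO....
..O....
..O.OOO
...O.O.

Cell (4,3) at generation 2: 1 -> alive

Answer: alive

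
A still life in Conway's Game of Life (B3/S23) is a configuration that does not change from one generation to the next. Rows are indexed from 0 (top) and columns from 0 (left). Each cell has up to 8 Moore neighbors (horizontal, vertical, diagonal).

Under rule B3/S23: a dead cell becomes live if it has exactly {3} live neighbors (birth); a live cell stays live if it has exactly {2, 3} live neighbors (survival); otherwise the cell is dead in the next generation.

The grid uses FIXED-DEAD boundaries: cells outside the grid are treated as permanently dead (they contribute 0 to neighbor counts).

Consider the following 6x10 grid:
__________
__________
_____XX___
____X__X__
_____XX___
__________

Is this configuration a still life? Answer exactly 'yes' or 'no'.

Compute generation 1 and compare to generation 0 (given above):
Generation 1:
__________
__________
_____XX___
____X__X__
_____XX___
__________
The grids are IDENTICAL -> still life.

Answer: yes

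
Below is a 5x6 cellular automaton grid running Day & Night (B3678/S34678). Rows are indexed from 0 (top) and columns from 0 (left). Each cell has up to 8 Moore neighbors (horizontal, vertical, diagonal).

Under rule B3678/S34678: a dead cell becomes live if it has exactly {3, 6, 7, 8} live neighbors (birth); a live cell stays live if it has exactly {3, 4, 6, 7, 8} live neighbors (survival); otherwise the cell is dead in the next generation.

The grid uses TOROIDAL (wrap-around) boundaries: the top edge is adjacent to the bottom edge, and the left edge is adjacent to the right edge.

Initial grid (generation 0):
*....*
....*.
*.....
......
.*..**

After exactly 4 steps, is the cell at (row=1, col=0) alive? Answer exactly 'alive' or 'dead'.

Answer: alive

Derivation:
Simulating step by step:
Generation 0 (given above): 7 live cells
Generation 1: 6 live cells
*....*
*.....
......
*....*
.....*
Generation 2: 7 live cells
*....*
.....*
*....*
......
....**
Generation 3: 8 live cells
*....*
....**
......
*...*.
*....*
Generation 4: 7 live cells
*.....
*....*
....*.
......
**..*.

Cell (1,0) at generation 4: 1 -> alive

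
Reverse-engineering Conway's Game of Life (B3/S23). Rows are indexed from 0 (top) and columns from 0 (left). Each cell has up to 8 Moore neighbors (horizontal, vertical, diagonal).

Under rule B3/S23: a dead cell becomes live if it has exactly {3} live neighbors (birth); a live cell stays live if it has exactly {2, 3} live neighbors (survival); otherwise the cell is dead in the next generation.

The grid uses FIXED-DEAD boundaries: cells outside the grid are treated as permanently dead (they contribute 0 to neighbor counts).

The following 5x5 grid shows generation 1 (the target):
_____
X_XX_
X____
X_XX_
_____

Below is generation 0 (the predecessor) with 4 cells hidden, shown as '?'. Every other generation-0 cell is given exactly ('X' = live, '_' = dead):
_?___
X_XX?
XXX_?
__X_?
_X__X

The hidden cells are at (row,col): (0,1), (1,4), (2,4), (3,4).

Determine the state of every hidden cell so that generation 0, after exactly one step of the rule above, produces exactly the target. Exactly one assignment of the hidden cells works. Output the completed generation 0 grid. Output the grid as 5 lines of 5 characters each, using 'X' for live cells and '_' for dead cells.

Answer: _____
X_XX_
XXX__
__X__
_X__X

Derivation:
Hidden generation-0 cells (in order): (0,1), (1,4), (2,4), (3,4).
A hidden cell only influences target cells in its own 3x3 neighborhood. Try each of the 2^4 = 16 assignments, step the completed generation 0 forward once under B3/S23, and compare with the target:
  (0,1)=_ (1,4)=_ (2,4)=_ (3,4)=_ -> step reproduces the target at every cell -> ACCEPT
  (0,1)=_ (1,4)=_ (2,4)=_ (3,4)=X -> step gives (3,3)='_' but target has 'X' -> reject
  (0,1)=_ (1,4)=_ (2,4)=X (3,4)=_ -> step gives (3,3)='_' but target has 'X' -> reject
  (0,1)=_ (1,4)=_ (2,4)=X (3,4)=X -> step gives (2,4)='X' but target has '_' -> reject
  (0,1)=_ (1,4)=X (2,4)=_ (3,4)=_ -> step gives (0,3)='X' but target has '_' -> reject
  (0,1)=_ (1,4)=X (2,4)=_ (3,4)=X -> step gives (0,3)='X' but target has '_' -> reject
  (0,1)=_ (1,4)=X (2,4)=X (3,4)=_ -> step gives (0,3)='X' but target has '_' -> reject
  (0,1)=_ (1,4)=X (2,4)=X (3,4)=X -> step gives (0,3)='X' but target has '_' -> reject
  (0,1)=X (1,4)=_ (2,4)=_ (3,4)=_ -> step gives (0,1)='X' but target has '_' -> reject
  (0,1)=X (1,4)=_ (2,4)=_ (3,4)=X -> step gives (0,1)='X' but target has '_' -> reject
  (0,1)=X (1,4)=_ (2,4)=X (3,4)=_ -> step gives (0,1)='X' but target has '_' -> reject
  (0,1)=X (1,4)=_ (2,4)=X (3,4)=X -> step gives (0,1)='X' but target has '_' -> reject
  (0,1)=X (1,4)=X (2,4)=_ (3,4)=_ -> step gives (0,1)='X' but target has '_' -> reject
  (0,1)=X (1,4)=X (2,4)=_ (3,4)=X -> step gives (0,1)='X' but target has '_' -> reject
  (0,1)=X (1,4)=X (2,4)=X (3,4)=_ -> step gives (0,1)='X' but target has '_' -> reject
  (0,1)=X (1,4)=X (2,4)=X (3,4)=X -> step gives (0,1)='X' but target has '_' -> reject
Unique solution: (0,1)=dead, (1,4)=dead, (2,4)=dead, (3,4)=dead.
Check: live-neighbor counts of every cell in the completed generation 0:
12221
25321
25441
35331
11220
Applying B3/S23 to generation 0 with these counts gives:
_____
X_XX_
X____
X_XX_
_____
which matches the target exactly.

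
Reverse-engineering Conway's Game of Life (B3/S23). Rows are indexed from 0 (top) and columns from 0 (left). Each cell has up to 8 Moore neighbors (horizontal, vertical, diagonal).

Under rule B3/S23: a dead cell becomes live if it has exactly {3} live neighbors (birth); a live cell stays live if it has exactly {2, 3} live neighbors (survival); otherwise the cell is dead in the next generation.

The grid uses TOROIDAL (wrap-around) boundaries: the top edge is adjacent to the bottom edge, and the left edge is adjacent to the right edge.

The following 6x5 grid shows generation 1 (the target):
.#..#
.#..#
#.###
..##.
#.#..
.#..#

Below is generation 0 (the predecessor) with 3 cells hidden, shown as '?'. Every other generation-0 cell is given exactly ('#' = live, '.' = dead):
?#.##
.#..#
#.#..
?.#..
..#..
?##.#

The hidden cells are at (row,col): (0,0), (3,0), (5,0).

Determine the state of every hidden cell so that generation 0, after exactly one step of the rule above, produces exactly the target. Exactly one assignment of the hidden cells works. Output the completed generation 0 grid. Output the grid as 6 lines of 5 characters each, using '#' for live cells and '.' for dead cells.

Answer: .#.##
.#..#
#.#..
#.#..
..#..
.##.#

Derivation:
Hidden generation-0 cells (in order): (0,0), (3,0), (5,0).
A hidden cell only influences target cells in its own 3x3 neighborhood. Try each of the 2^3 = 8 assignments, step the completed generation 0 forward once under B3/S23, and compare with the target:
  (0,0)=. (3,0)=. (5,0)=. -> step gives (2,4)='.' but target has '#' -> reject
  (0,0)=. (3,0)=. (5,0)=# -> step gives (0,1)='.' but target has '#' -> reject
  (0,0)=. (3,0)=# (5,0)=. -> step reproduces the target at every cell -> ACCEPT
  (0,0)=. (3,0)=# (5,0)=# -> step gives (0,1)='.' but target has '#' -> reject
  (0,0)=# (3,0)=. (5,0)=. -> step gives (0,1)='.' but target has '#' -> reject
  (0,0)=# (3,0)=. (5,0)=# -> step gives (0,1)='.' but target has '#' -> reject
  (0,0)=# (3,0)=# (5,0)=. -> step gives (0,1)='.' but target has '#' -> reject
  (0,0)=# (3,0)=# (5,0)=# -> step gives (0,1)='.' but target has '#' -> reject
Unique solution: (0,0)=dead, (3,0)=live, (5,0)=dead.
Check: live-neighbor counts of every cell in the completed generation 0:
63543
53443
35233
15232
35342
43452
Applying B3/S23 to generation 0 with these counts gives:
.#..#
.#..#
#.###
..##.
#.#..
.#..#
which matches the target exactly.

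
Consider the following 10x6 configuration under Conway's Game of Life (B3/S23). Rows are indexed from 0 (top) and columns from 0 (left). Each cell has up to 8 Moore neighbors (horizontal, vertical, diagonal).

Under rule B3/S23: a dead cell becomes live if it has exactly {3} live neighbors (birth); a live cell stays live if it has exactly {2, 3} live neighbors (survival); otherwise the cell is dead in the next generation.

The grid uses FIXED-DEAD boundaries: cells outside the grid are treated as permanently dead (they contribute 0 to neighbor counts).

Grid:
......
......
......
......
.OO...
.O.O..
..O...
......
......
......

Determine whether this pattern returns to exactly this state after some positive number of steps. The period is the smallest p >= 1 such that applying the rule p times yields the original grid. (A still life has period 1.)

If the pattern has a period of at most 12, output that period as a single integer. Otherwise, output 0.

Answer: 1

Derivation:
Simulating and comparing each generation to the original:
Gen 0 (original, given above): 5 live cells
Gen 1: 5 live cells, MATCHES original -> period = 1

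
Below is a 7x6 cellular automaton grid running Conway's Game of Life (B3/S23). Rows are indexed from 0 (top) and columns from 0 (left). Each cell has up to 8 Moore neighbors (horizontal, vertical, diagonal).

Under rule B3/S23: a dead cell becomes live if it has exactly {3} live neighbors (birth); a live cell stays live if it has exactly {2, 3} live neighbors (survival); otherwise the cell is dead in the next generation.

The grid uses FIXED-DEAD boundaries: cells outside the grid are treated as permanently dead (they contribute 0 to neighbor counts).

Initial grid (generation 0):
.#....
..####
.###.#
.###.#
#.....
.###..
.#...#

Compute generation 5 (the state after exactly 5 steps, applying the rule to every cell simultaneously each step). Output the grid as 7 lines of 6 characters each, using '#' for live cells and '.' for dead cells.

Answer: ...##.
..#..#
..##.#
..##..
...##.
..##..
..#...

Derivation:
Simulating step by step:
Generation 0 (given above): 19 live cells
Generation 1: 13 live cells
..###.
.....#
.....#
#..#..
#...#.
###...
.#....
Generation 2: 14 live cells
...##.
...#.#
....#.
....#.
#.##..
#.#...
###...
Generation 3: 13 live cells
...##.
...#.#
...###
....#.
..##..
#.....
#.#...
Generation 4: 12 live cells
...##.
..#..#
...#.#
..#..#
...#..
..##..
.#....
Generation 5: 14 live cells
(generation 5 grid is the final answer)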